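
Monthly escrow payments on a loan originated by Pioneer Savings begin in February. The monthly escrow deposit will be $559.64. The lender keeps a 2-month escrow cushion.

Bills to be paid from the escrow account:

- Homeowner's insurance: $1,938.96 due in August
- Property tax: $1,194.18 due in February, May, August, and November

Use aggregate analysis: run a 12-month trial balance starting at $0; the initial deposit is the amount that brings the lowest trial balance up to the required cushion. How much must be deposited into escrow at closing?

Cushion = 2 × $559.64 = $1,119.28
Trial balance (start $0, +$559.64 each month, − disbursements):
  Feb: +$559.64 − $1,194.18 → -$634.54
  Mar: +$559.64 → -$74.90
  Apr: +$559.64 → $484.74
  May: +$559.64 − $1,194.18 → -$149.80
  Jun: +$559.64 → $409.84
  Jul: +$559.64 → $969.48
  Aug: +$559.64 − $3,133.14 → -$1,604.02
  Sep: +$559.64 → -$1,044.38
  Oct: +$559.64 → -$484.74
  Nov: +$559.64 − $1,194.18 → -$1,119.28
  Dec: +$559.64 → -$559.64
  Jan: +$559.64 → $0.00
Lowest trial balance = -$1,604.02 (Aug)
Initial deposit = cushion − low point = $1,119.28 − (-$1,604.02) = $2,723.30

$2,723.30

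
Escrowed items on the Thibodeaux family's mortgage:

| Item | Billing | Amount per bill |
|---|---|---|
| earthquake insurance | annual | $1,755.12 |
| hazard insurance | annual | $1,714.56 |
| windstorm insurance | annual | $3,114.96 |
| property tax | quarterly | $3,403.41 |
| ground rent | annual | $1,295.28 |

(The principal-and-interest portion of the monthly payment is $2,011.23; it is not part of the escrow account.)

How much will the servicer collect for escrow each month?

Earthquake insurance — $1,755.12
Hazard insurance — $1,714.56
Windstorm insurance — $3,114.96
Property tax — $3,403.41 × 4 = $13,613.64
Ground rent — $1,295.28
Yearly total = $21,493.56
Base monthly escrow = $21,493.56 / 12 = $1,791.13

$1,791.13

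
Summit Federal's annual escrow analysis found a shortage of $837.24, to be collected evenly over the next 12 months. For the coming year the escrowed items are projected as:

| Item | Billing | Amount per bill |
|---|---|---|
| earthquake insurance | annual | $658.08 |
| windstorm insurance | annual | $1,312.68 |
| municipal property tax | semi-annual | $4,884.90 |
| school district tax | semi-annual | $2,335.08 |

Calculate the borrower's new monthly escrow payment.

$1,437.33

Earthquake insurance: $658.08/yr
Windstorm insurance: $1,312.68/yr
Municipal property tax: $4,884.90 × 2 = $9,769.80/yr
School district tax: $2,335.08 × 2 = $4,670.16/yr
Combined annual = $16,410.72
Base monthly escrow = $16,410.72 / 12 = $1,367.56
Shortage per month = $837.24 / 12 = $69.77
Adjusted monthly = $1,367.56 + $69.77 = $1,437.33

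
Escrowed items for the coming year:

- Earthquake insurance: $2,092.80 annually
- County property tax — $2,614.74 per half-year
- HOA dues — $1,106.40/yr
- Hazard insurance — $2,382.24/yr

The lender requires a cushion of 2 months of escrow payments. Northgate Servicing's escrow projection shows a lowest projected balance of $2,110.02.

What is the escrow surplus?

$308.20

Earthquake insurance — $2,092.80
County property tax — $2,614.74 × 2 = $5,229.48
HOA dues — $1,106.40
Hazard insurance — $2,382.24
Yearly total = $10,810.92
Monthly escrow = $10,810.92 ÷ 12 = $900.91
Required cushion = 2 × $900.91 = $1,801.82
Surplus = $2,110.02 − $1,801.82 = $308.20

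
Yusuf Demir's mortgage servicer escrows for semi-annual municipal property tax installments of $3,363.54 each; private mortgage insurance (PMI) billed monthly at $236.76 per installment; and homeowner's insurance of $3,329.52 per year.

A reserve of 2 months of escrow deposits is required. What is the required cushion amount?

$2,149.62

Municipal property tax = $3,363.54 × 2 = $6,727.08 annually
Private mortgage insurance (PMI) = $236.76 × 12 = $2,841.12 annually
Homeowner's insurance = $3,329.52 annually
Annual escrow total = $6,727.08 + $2,841.12 + $3,329.52 = $12,897.72
Per month = $12,897.72 ÷ 12 = $1,074.81
Cushion = 2 × $1,074.81 = $2,149.62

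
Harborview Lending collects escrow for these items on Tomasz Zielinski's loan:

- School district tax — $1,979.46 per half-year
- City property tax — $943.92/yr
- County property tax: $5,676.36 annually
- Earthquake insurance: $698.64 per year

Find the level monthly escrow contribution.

$939.82

School district tax = $1,979.46 × 2 = $3,958.92 per year
City property tax = $943.92 per year
County property tax = $5,676.36 per year
Earthquake insurance = $698.64 per year
Combined annual = $11,277.84
Per month = $11,277.84 / 12 = $939.82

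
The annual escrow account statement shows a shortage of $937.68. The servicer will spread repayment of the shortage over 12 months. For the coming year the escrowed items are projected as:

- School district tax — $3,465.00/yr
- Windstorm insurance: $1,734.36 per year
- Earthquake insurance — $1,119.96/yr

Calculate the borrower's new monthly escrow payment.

School district tax = $3,465.00/yr
Windstorm insurance = $1,734.36/yr
Earthquake insurance = $1,119.96/yr
Combined annual = $6,319.32
Monthly escrow = $6,319.32 / 12 = $526.61
Shortage spread = $937.68 ÷ 12 = $78.14/mo
New monthly escrow = $526.61 + $78.14 = $604.75

$604.75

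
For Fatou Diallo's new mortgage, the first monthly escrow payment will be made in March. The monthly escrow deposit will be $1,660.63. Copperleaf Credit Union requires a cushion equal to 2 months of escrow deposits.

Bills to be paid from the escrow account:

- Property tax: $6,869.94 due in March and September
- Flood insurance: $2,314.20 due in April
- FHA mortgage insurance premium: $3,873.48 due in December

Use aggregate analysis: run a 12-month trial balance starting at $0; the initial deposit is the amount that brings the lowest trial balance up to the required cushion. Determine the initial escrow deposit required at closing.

Cushion = 2 × $1,660.63 = $3,321.26
Trial balance (start $0, +$1,660.63 each month, − disbursements):
  Mar: +$1,660.63 − $6,869.94 → -$5,209.31
  Apr: +$1,660.63 − $2,314.20 → -$5,862.88
  May: +$1,660.63 → -$4,202.25
  Jun: +$1,660.63 → -$2,541.62
  Jul: +$1,660.63 → -$880.99
  Aug: +$1,660.63 → $779.64
  Sep: +$1,660.63 − $6,869.94 → -$4,429.67
  Oct: +$1,660.63 → -$2,769.04
  Nov: +$1,660.63 → -$1,108.41
  Dec: +$1,660.63 − $3,873.48 → -$3,321.26
  Jan: +$1,660.63 → -$1,660.63
  Feb: +$1,660.63 → $0.00
Lowest trial balance = -$5,862.88 (Apr)
Initial deposit = cushion − low point = $3,321.26 − (-$5,862.88) = $9,184.14

$9,184.14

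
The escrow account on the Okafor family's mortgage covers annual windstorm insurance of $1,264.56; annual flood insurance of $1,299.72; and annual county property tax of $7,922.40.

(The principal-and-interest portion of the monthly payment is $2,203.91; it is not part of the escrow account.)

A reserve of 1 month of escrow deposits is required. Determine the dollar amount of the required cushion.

$873.89

Windstorm insurance — $1,264.56 per year
Flood insurance — $1,299.72 per year
County property tax — $7,922.40 per year
Combined annual = $10,486.68
Monthly = $10,486.68 ÷ 12 = $873.89
Cushion = 1 × $873.89 = $873.89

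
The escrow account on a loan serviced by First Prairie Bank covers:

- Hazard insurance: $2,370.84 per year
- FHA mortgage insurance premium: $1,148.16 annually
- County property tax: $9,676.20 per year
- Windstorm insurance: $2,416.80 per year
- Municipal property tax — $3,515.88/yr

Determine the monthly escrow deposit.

$1,593.99

Hazard insurance: $2,370.84 annually
FHA mortgage insurance premium: $1,148.16 annually
County property tax: $9,676.20 annually
Windstorm insurance: $2,416.80 annually
Municipal property tax: $3,515.88 annually
Total per year = $2,370.84 + $1,148.16 + $9,676.20 + $2,416.80 + $3,515.88 = $19,127.88
Monthly escrow = $19,127.88 / 12 = $1,593.99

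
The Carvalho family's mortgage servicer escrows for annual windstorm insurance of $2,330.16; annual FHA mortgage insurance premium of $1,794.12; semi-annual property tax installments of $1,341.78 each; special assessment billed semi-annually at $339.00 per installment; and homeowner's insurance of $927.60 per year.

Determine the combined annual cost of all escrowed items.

$8,413.44

Windstorm insurance — $2,330.16 annually
FHA mortgage insurance premium — $1,794.12 annually
Property tax — $1,341.78 × 2 = $2,683.56 annually
Special assessment — $339.00 × 2 = $678.00 annually
Homeowner's insurance — $927.60 annually
Total per year = $8,413.44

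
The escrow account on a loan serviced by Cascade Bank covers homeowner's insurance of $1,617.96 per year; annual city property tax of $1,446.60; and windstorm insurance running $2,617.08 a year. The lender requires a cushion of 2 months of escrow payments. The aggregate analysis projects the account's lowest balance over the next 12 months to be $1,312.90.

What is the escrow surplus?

$365.96

Homeowner's insurance — $1,617.96 annually
City property tax — $1,446.60 annually
Windstorm insurance — $2,617.08 annually
Total annual escrow = $1,617.96 + $1,446.60 + $2,617.08 = $5,681.64
Monthly = $5,681.64 ÷ 12 = $473.47
Cushion = 2 × $473.47 = $946.94
Surplus = $1,312.90 − $946.94 = $365.96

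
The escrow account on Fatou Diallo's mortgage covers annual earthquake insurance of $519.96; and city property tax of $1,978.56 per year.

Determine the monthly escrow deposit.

$208.21

Earthquake insurance — $519.96
City property tax — $1,978.56
Total annual escrow = $2,498.52
Base monthly escrow = $2,498.52 ÷ 12 = $208.21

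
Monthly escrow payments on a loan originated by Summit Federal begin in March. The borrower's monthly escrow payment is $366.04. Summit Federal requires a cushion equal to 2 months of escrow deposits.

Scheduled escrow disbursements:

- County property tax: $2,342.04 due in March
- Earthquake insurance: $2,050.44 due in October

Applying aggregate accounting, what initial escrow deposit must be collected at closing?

Cushion = 2 × $366.04 = $732.08
Trial balance (start $0, +$366.04 each month, − disbursements):
  Mar: +$366.04 − $2,342.04 → -$1,976.00
  Apr: +$366.04 → -$1,609.96
  May: +$366.04 → -$1,243.92
  Jun: +$366.04 → -$877.88
  Jul: +$366.04 → -$511.84
  Aug: +$366.04 → -$145.80
  Sep: +$366.04 → $220.24
  Oct: +$366.04 − $2,050.44 → -$1,464.16
  Nov: +$366.04 → -$1,098.12
  Dec: +$366.04 → -$732.08
  Jan: +$366.04 → -$366.04
  Feb: +$366.04 → $0.00
Lowest trial balance = -$1,976.00 (Mar)
Initial deposit = cushion − low point = $732.08 − (-$1,976.00) = $2,708.08

$2,708.08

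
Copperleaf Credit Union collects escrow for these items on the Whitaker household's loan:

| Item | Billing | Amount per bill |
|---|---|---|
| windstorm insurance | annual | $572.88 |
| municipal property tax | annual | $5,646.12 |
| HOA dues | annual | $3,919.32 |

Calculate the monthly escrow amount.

Windstorm insurance = $572.88 per year
Municipal property tax = $5,646.12 per year
HOA dues = $3,919.32 per year
Combined annual = $10,138.32
Base monthly escrow = $10,138.32 / 12 = $844.86

$844.86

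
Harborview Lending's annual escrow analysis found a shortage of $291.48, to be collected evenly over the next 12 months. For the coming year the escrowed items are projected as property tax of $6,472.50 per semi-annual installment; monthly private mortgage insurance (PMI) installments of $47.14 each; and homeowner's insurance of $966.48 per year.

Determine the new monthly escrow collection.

Property tax = $6,472.50 × 2 = $12,945.00/yr
Private mortgage insurance (PMI) = $47.14 × 12 = $565.68/yr
Homeowner's insurance = $966.48/yr
Combined annual = $12,945.00 + $565.68 + $966.48 = $14,477.16
Monthly = $14,477.16 / 12 = $1,206.43
Shortage per month = $291.48 / 12 = $24.29
Adjusted monthly = $1,206.43 + $24.29 = $1,230.72

$1,230.72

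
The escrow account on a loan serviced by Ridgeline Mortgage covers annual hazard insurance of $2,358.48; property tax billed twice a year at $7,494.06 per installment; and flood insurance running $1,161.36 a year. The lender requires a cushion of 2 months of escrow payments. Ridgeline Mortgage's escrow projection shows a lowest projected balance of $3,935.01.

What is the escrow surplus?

Hazard insurance: $2,358.48 annually
Property tax: $7,494.06 × 2 = $14,988.12 annually
Flood insurance: $1,161.36 annually
Combined annual = $2,358.48 + $14,988.12 + $1,161.36 = $18,507.96
Base monthly escrow = $18,507.96 / 12 = $1,542.33
Cushion = 2 × $1,542.33 = $3,084.66
Excess over cushion: $3,935.01 − $3,084.66 = $850.35

$850.35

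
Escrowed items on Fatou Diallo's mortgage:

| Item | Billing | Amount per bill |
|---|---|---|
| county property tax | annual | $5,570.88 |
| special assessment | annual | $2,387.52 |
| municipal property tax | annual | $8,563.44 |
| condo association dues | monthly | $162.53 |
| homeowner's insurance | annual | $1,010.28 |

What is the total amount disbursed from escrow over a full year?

$19,482.48

County property tax = $5,570.88 per year
Special assessment = $2,387.52 per year
Municipal property tax = $8,563.44 per year
Condo association dues = $162.53 × 12 = $1,950.36 per year
Homeowner's insurance = $1,010.28 per year
Annual escrow total = $5,570.88 + $2,387.52 + $8,563.44 + $1,950.36 + $1,010.28 = $19,482.48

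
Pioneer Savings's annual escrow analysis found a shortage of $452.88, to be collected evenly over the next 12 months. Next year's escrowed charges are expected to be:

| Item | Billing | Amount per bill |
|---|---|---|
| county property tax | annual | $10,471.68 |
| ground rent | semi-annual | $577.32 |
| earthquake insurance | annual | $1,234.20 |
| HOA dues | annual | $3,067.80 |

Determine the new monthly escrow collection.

County property tax — $10,471.68
Ground rent — $577.32 × 2 = $1,154.64
Earthquake insurance — $1,234.20
HOA dues — $3,067.80
Total annual escrow = $10,471.68 + $1,154.64 + $1,234.20 + $3,067.80 = $15,928.32
Per month = $15,928.32 ÷ 12 = $1,327.36
Monthly shortage recovery: $452.88 / 12 = $37.74
Adjusted monthly = $1,327.36 + $37.74 = $1,365.10

$1,365.10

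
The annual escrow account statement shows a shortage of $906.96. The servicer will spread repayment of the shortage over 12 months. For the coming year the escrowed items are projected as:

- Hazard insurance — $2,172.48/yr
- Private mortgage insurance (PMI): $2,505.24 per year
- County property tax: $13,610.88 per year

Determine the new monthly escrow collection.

Hazard insurance — $2,172.48 annually
Private mortgage insurance (PMI) — $2,505.24 annually
County property tax — $13,610.88 annually
Annual escrow total = $18,288.60
Monthly escrow = $18,288.60 / 12 = $1,524.05
Monthly shortage recovery: $906.96 / 12 = $75.58
New monthly escrow = $1,524.05 + $75.58 = $1,599.63

$1,599.63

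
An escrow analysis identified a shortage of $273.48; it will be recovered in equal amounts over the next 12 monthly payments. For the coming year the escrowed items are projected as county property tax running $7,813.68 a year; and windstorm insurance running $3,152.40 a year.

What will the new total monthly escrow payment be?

County property tax — $7,813.68/yr
Windstorm insurance — $3,152.40/yr
Combined annual = $10,966.08
Base monthly escrow = $10,966.08 / 12 = $913.84
Monthly shortage recovery: $273.48 ÷ 12 = $22.79
New monthly escrow = $913.84 + $22.79 = $936.63

$936.63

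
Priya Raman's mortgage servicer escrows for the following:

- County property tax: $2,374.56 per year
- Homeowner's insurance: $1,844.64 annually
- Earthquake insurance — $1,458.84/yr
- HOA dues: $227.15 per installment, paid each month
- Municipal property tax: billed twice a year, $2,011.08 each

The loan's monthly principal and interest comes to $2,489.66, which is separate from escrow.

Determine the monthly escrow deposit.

County property tax — $2,374.56/yr
Homeowner's insurance — $1,844.64/yr
Earthquake insurance — $1,458.84/yr
HOA dues — $227.15 × 12 = $2,725.80/yr
Municipal property tax — $2,011.08 × 2 = $4,022.16/yr
Total per year = $12,426.00
Per month = $12,426.00 / 12 = $1,035.50

$1,035.50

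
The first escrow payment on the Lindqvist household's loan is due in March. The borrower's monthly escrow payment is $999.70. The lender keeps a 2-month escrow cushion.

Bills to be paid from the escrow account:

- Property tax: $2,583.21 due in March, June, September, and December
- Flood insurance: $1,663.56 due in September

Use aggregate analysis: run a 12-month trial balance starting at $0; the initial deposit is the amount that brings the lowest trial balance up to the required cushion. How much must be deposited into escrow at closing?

Cushion = 2 × $999.70 = $1,999.40
Trial balance (start $0, +$999.70 each month, − disbursements):
  Mar: +$999.70 − $2,583.21 → -$1,583.51
  Apr: +$999.70 → -$583.81
  May: +$999.70 → $415.89
  Jun: +$999.70 − $2,583.21 → -$1,167.62
  Jul: +$999.70 → -$167.92
  Aug: +$999.70 → $831.78
  Sep: +$999.70 − $4,246.77 → -$2,415.29
  Oct: +$999.70 → -$1,415.59
  Nov: +$999.70 → -$415.89
  Dec: +$999.70 − $2,583.21 → -$1,999.40
  Jan: +$999.70 → -$999.70
  Feb: +$999.70 → $0.00
Lowest trial balance = -$2,415.29 (Sep)
Initial deposit = cushion − low point = $1,999.40 − (-$2,415.29) = $4,414.69

$4,414.69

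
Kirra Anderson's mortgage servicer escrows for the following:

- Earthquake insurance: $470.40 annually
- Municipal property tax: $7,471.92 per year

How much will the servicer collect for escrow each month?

Earthquake insurance = $470.40
Municipal property tax = $7,471.92
Total per year = $7,942.32
Base monthly escrow = $7,942.32 ÷ 12 = $661.86

$661.86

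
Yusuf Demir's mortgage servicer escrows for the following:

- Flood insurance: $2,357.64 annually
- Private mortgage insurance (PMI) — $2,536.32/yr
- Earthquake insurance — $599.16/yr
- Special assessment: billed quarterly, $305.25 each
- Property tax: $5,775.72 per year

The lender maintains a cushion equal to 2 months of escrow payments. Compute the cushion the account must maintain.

Flood insurance: $2,357.64/yr
Private mortgage insurance (PMI): $2,536.32/yr
Earthquake insurance: $599.16/yr
Special assessment: $305.25 × 4 = $1,221.00/yr
Property tax: $5,775.72/yr
Annual escrow total = $2,357.64 + $2,536.32 + $599.16 + $1,221.00 + $5,775.72 = $12,489.84
Monthly = $12,489.84 ÷ 12 = $1,040.82
Required cushion = 2 × $1,040.82 = $2,081.64

$2,081.64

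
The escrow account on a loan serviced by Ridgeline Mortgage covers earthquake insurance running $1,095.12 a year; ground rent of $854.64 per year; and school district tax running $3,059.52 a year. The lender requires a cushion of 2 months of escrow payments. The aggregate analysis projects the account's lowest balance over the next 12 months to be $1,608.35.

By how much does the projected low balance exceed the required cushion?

$773.47

Earthquake insurance: $1,095.12/yr
Ground rent: $854.64/yr
School district tax: $3,059.52/yr
Combined annual = $1,095.12 + $854.64 + $3,059.52 = $5,009.28
Monthly = $5,009.28 ÷ 12 = $417.44
Required cushion = 2 × $417.44 = $834.88
Surplus = $1,608.35 − $834.88 = $773.47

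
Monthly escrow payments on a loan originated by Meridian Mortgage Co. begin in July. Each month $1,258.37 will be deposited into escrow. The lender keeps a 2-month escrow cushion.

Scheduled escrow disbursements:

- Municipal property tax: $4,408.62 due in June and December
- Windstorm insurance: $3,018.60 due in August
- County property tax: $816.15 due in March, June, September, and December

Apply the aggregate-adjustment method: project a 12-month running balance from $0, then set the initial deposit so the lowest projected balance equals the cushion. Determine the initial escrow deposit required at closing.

Cushion = 2 × $1,258.37 = $2,516.74
Trial balance (start $0, +$1,258.37 each month, − disbursements):
  Jul: +$1,258.37 → $1,258.37
  Aug: +$1,258.37 − $3,018.60 → -$501.86
  Sep: +$1,258.37 − $816.15 → -$59.64
  Oct: +$1,258.37 → $1,198.73
  Nov: +$1,258.37 → $2,457.10
  Dec: +$1,258.37 − $5,224.77 → -$1,509.30
  Jan: +$1,258.37 → -$250.93
  Feb: +$1,258.37 → $1,007.44
  Mar: +$1,258.37 − $816.15 → $1,449.66
  Apr: +$1,258.37 → $2,708.03
  May: +$1,258.37 → $3,966.40
  Jun: +$1,258.37 − $5,224.77 → $0.00
Lowest trial balance = -$1,509.30 (Dec)
Initial deposit = cushion − low point = $2,516.74 − (-$1,509.30) = $4,026.04

$4,026.04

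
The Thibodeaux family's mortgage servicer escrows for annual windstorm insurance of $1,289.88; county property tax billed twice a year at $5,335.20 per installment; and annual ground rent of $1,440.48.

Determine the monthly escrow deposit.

$1,116.73

Windstorm insurance — $1,289.88/yr
County property tax — $5,335.20 × 2 = $10,670.40/yr
Ground rent — $1,440.48/yr
Total annual escrow = $13,400.76
Monthly escrow = $13,400.76 ÷ 12 = $1,116.73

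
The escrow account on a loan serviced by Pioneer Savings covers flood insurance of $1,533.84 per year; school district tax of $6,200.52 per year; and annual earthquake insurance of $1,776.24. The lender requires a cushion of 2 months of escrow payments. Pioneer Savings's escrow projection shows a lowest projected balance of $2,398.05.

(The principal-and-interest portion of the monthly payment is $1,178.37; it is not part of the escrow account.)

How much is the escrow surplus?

$812.95

Flood insurance = $1,533.84 annually
School district tax = $6,200.52 annually
Earthquake insurance = $1,776.24 annually
Yearly total = $1,533.84 + $6,200.52 + $1,776.24 = $9,510.60
Monthly = $9,510.60 ÷ 12 = $792.55
Required cushion = 2 × $792.55 = $1,585.10
Excess over cushion: $2,398.05 − $1,585.10 = $812.95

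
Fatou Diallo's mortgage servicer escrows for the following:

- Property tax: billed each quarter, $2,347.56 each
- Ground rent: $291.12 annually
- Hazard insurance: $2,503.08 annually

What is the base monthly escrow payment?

$1,015.37

Property tax — $2,347.56 × 4 = $9,390.24 annually
Ground rent — $291.12 annually
Hazard insurance — $2,503.08 annually
Total per year = $12,184.44
Monthly escrow = $12,184.44 / 12 = $1,015.37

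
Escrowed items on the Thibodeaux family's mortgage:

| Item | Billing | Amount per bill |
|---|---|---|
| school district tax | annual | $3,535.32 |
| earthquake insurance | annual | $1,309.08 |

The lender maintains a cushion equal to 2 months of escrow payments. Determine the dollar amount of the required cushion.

School district tax — $3,535.32 per year
Earthquake insurance — $1,309.08 per year
Yearly total = $3,535.32 + $1,309.08 = $4,844.40
Base monthly escrow = $4,844.40 / 12 = $403.70
Required cushion = 2 × $403.70 = $807.40

$807.40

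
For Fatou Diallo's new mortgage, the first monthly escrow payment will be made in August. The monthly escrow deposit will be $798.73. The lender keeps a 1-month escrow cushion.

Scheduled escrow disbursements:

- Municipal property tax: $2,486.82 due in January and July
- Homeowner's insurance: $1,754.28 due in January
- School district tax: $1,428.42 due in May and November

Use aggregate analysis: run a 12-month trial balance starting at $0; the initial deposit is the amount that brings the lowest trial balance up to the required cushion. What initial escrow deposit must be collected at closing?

$1,675.87

Cushion = 1 × $798.73 = $798.73
Trial balance (start $0, +$798.73 each month, − disbursements):
  Aug: +$798.73 → $798.73
  Sep: +$798.73 → $1,597.46
  Oct: +$798.73 → $2,396.19
  Nov: +$798.73 − $1,428.42 → $1,766.50
  Dec: +$798.73 → $2,565.23
  Jan: +$798.73 − $4,241.10 → -$877.14
  Feb: +$798.73 → -$78.41
  Mar: +$798.73 → $720.32
  Apr: +$798.73 → $1,519.05
  May: +$798.73 − $1,428.42 → $889.36
  Jun: +$798.73 → $1,688.09
  Jul: +$798.73 − $2,486.82 → $0.00
Lowest trial balance = -$877.14 (Jan)
Initial deposit = cushion − low point = $798.73 − (-$877.14) = $1,675.87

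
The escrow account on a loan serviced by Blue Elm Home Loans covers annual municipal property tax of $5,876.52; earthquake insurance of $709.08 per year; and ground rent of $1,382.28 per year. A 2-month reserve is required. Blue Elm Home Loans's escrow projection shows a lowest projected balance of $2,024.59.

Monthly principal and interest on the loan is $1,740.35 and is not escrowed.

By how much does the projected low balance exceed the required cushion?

Municipal property tax: $5,876.52
Earthquake insurance: $709.08
Ground rent: $1,382.28
Annual escrow total = $5,876.52 + $709.08 + $1,382.28 = $7,967.88
Monthly escrow = $7,967.88 / 12 = $663.99
Cushion = 2 × $663.99 = $1,327.98
Surplus = $2,024.59 − $1,327.98 = $696.61

$696.61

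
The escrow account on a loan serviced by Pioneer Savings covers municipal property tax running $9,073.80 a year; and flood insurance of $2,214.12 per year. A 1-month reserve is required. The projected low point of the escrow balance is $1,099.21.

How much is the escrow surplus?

$158.55

Municipal property tax = $9,073.80 annually
Flood insurance = $2,214.12 annually
Annual escrow total = $11,287.92
Monthly escrow = $11,287.92 ÷ 12 = $940.66
Required reserve = 1 × $940.66 = $940.66
Surplus = $1,099.21 − $940.66 = $158.55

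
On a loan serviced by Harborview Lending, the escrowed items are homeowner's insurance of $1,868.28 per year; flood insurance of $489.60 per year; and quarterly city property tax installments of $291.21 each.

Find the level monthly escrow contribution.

Homeowner's insurance — $1,868.28/yr
Flood insurance — $489.60/yr
City property tax — $291.21 × 4 = $1,164.84/yr
Combined annual = $3,522.72
Per month = $3,522.72 / 12 = $293.56

$293.56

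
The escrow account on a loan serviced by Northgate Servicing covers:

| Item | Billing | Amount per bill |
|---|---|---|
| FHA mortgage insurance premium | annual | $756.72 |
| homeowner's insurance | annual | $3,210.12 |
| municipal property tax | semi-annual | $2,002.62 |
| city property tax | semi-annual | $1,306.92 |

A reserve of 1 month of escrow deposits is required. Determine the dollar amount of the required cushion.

$882.16

FHA mortgage insurance premium: $756.72 per year
Homeowner's insurance: $3,210.12 per year
Municipal property tax: $2,002.62 × 2 = $4,005.24 per year
City property tax: $1,306.92 × 2 = $2,613.84 per year
Yearly total = $756.72 + $3,210.12 + $4,005.24 + $2,613.84 = $10,585.92
Monthly escrow = $10,585.92 ÷ 12 = $882.16
Cushion = 1 × $882.16 = $882.16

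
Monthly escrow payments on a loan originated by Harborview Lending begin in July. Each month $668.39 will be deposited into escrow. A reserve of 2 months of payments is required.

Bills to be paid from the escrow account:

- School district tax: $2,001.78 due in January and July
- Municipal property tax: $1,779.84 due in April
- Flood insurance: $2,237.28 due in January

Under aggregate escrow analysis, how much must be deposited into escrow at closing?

Cushion = 2 × $668.39 = $1,336.78
Trial balance (start $0, +$668.39 each month, − disbursements):
  Jul: +$668.39 − $2,001.78 → -$1,333.39
  Aug: +$668.39 → -$665.00
  Sep: +$668.39 → $3.39
  Oct: +$668.39 → $671.78
  Nov: +$668.39 → $1,340.17
  Dec: +$668.39 → $2,008.56
  Jan: +$668.39 − $4,239.06 → -$1,562.11
  Feb: +$668.39 → -$893.72
  Mar: +$668.39 → -$225.33
  Apr: +$668.39 − $1,779.84 → -$1,336.78
  May: +$668.39 → -$668.39
  Jun: +$668.39 → $0.00
Lowest trial balance = -$1,562.11 (Jan)
Initial deposit = cushion − low point = $1,336.78 − (-$1,562.11) = $2,898.89

$2,898.89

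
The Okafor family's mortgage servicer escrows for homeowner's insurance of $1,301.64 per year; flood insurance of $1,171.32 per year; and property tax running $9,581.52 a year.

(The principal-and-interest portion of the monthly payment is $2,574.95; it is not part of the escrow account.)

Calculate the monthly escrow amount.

Homeowner's insurance — $1,301.64 annually
Flood insurance — $1,171.32 annually
Property tax — $9,581.52 annually
Combined annual = $12,054.48
Per month = $12,054.48 ÷ 12 = $1,004.54

$1,004.54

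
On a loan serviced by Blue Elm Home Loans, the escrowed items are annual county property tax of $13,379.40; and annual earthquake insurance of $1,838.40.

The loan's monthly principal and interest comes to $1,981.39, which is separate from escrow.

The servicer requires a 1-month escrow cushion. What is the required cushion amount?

$1,268.15

County property tax: $13,379.40/yr
Earthquake insurance: $1,838.40/yr
Total annual escrow = $13,379.40 + $1,838.40 = $15,217.80
Monthly = $15,217.80 ÷ 12 = $1,268.15
Required cushion = 1 × $1,268.15 = $1,268.15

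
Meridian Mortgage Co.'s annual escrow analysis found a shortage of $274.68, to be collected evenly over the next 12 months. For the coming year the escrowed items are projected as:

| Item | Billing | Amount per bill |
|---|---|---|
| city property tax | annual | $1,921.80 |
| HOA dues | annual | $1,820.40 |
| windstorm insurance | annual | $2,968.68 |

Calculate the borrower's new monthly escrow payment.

$582.13

City property tax = $1,921.80 per year
HOA dues = $1,820.40 per year
Windstorm insurance = $2,968.68 per year
Total annual escrow = $6,710.88
Per month = $6,710.88 / 12 = $559.24
Monthly shortage recovery: $274.68 ÷ 12 = $22.89
Adjusted monthly = $559.24 + $22.89 = $582.13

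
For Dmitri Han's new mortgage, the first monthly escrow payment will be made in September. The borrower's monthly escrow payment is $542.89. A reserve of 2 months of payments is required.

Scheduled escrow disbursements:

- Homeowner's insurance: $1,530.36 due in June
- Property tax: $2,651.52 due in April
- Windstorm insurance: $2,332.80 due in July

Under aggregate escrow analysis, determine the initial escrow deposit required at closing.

$1,628.67

Cushion = 2 × $542.89 = $1,085.78
Trial balance (start $0, +$542.89 each month, − disbursements):
  Sep: +$542.89 → $542.89
  Oct: +$542.89 → $1,085.78
  Nov: +$542.89 → $1,628.67
  Dec: +$542.89 → $2,171.56
  Jan: +$542.89 → $2,714.45
  Feb: +$542.89 → $3,257.34
  Mar: +$542.89 → $3,800.23
  Apr: +$542.89 − $2,651.52 → $1,691.60
  May: +$542.89 → $2,234.49
  Jun: +$542.89 − $1,530.36 → $1,247.02
  Jul: +$542.89 − $2,332.80 → -$542.89
  Aug: +$542.89 → $0.00
Lowest trial balance = -$542.89 (Jul)
Initial deposit = cushion − low point = $1,085.78 − (-$542.89) = $1,628.67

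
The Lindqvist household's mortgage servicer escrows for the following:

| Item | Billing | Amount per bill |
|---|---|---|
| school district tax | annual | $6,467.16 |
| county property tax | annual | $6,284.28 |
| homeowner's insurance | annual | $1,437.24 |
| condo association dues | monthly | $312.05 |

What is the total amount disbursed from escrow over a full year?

School district tax — $6,467.16/yr
County property tax — $6,284.28/yr
Homeowner's insurance — $1,437.24/yr
Condo association dues — $312.05 × 12 = $3,744.60/yr
Annual escrow total = $6,467.16 + $6,284.28 + $1,437.24 + $3,744.60 = $17,933.28

$17,933.28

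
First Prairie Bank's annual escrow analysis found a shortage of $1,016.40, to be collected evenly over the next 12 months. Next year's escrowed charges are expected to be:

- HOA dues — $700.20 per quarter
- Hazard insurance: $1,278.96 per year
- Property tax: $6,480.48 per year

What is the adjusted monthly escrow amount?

$964.72

HOA dues = $700.20 × 4 = $2,800.80 annually
Hazard insurance = $1,278.96 annually
Property tax = $6,480.48 annually
Annual escrow total = $2,800.80 + $1,278.96 + $6,480.48 = $10,560.24
Base monthly escrow = $10,560.24 ÷ 12 = $880.02
Monthly shortage recovery: $1,016.40 / 12 = $84.70
Adjusted monthly = $880.02 + $84.70 = $964.72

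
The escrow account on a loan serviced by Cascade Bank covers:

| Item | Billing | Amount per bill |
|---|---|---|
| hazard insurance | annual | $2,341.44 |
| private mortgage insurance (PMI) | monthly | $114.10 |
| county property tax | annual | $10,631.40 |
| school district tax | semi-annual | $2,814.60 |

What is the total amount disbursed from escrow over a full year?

Hazard insurance = $2,341.44
Private mortgage insurance (PMI) = $114.10 × 12 = $1,369.20
County property tax = $10,631.40
School district tax = $2,814.60 × 2 = $5,629.20
Yearly total = $19,971.24

$19,971.24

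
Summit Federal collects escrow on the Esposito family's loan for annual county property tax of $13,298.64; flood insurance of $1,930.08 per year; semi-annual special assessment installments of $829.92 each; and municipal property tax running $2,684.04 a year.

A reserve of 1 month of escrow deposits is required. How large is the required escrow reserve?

$1,631.05

County property tax = $13,298.64
Flood insurance = $1,930.08
Special assessment = $829.92 × 2 = $1,659.84
Municipal property tax = $2,684.04
Yearly total = $19,572.60
Monthly escrow = $19,572.60 / 12 = $1,631.05
Reserve = 1 × $1,631.05 = $1,631.05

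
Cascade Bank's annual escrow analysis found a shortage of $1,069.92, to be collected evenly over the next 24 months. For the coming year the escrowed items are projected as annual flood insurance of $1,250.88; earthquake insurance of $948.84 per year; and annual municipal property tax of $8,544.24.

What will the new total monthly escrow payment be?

Flood insurance: $1,250.88 per year
Earthquake insurance: $948.84 per year
Municipal property tax: $8,544.24 per year
Annual escrow total = $1,250.88 + $948.84 + $8,544.24 = $10,743.96
Monthly = $10,743.96 / 12 = $895.33
Monthly shortage recovery: $1,069.92 / 24 = $44.58
Adjusted monthly = $895.33 + $44.58 = $939.91

$939.91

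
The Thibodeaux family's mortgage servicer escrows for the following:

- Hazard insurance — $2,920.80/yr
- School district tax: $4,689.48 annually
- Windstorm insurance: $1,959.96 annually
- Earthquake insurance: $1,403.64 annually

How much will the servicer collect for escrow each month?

Hazard insurance — $2,920.80/yr
School district tax — $4,689.48/yr
Windstorm insurance — $1,959.96/yr
Earthquake insurance — $1,403.64/yr
Yearly total = $2,920.80 + $4,689.48 + $1,959.96 + $1,403.64 = $10,973.88
Monthly escrow = $10,973.88 / 12 = $914.49

$914.49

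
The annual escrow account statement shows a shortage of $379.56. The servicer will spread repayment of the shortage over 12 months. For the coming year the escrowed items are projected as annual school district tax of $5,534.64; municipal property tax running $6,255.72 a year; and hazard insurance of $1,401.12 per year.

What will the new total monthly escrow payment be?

$1,130.92

School district tax = $5,534.64
Municipal property tax = $6,255.72
Hazard insurance = $1,401.12
Total per year = $5,534.64 + $6,255.72 + $1,401.12 = $13,191.48
Per month = $13,191.48 / 12 = $1,099.29
Monthly shortage recovery: $379.56 / 12 = $31.63
New monthly escrow = $1,099.29 + $31.63 = $1,130.92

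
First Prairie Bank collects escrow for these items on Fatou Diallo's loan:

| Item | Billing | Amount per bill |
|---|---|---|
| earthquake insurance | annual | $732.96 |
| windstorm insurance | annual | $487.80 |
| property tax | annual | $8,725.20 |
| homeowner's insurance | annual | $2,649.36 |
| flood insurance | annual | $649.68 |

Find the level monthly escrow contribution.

Earthquake insurance: $732.96 annually
Windstorm insurance: $487.80 annually
Property tax: $8,725.20 annually
Homeowner's insurance: $2,649.36 annually
Flood insurance: $649.68 annually
Yearly total = $732.96 + $487.80 + $8,725.20 + $2,649.36 + $649.68 = $13,245.00
Base monthly escrow = $13,245.00 / 12 = $1,103.75

$1,103.75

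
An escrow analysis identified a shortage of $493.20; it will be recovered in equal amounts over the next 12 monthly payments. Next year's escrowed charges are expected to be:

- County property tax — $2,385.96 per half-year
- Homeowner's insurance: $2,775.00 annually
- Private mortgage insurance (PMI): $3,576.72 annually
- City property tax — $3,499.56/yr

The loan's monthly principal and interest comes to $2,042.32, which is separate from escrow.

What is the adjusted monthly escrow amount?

County property tax = $2,385.96 × 2 = $4,771.92 annually
Homeowner's insurance = $2,775.00 annually
Private mortgage insurance (PMI) = $3,576.72 annually
City property tax = $3,499.56 annually
Total per year = $4,771.92 + $2,775.00 + $3,576.72 + $3,499.56 = $14,623.20
Monthly escrow = $14,623.20 / 12 = $1,218.60
Shortage per month = $493.20 / 12 = $41.10
New monthly escrow = $1,218.60 + $41.10 = $1,259.70

$1,259.70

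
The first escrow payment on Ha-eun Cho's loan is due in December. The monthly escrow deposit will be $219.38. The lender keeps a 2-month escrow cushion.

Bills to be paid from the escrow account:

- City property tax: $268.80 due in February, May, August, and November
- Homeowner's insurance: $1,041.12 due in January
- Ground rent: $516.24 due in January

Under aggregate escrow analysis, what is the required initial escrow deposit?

$1,606.78

Cushion = 2 × $219.38 = $438.76
Trial balance (start $0, +$219.38 each month, − disbursements):
  Dec: +$219.38 → $219.38
  Jan: +$219.38 − $1,557.36 → -$1,118.60
  Feb: +$219.38 − $268.80 → -$1,168.02
  Mar: +$219.38 → -$948.64
  Apr: +$219.38 → -$729.26
  May: +$219.38 − $268.80 → -$778.68
  Jun: +$219.38 → -$559.30
  Jul: +$219.38 → -$339.92
  Aug: +$219.38 − $268.80 → -$389.34
  Sep: +$219.38 → -$169.96
  Oct: +$219.38 → $49.42
  Nov: +$219.38 − $268.80 → $0.00
Lowest trial balance = -$1,168.02 (Feb)
Initial deposit = cushion − low point = $438.76 − (-$1,168.02) = $1,606.78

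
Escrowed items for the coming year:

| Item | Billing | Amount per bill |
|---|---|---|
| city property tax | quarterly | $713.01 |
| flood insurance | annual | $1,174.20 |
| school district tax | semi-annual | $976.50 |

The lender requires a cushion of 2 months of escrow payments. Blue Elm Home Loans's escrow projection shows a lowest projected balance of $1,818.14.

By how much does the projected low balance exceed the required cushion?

City property tax: $713.01 × 4 = $2,852.04 annually
Flood insurance: $1,174.20 annually
School district tax: $976.50 × 2 = $1,953.00 annually
Annual escrow total = $2,852.04 + $1,174.20 + $1,953.00 = $5,979.24
Per month = $5,979.24 ÷ 12 = $498.27
Required cushion = 2 × $498.27 = $996.54
Excess over cushion: $1,818.14 − $996.54 = $821.60

$821.60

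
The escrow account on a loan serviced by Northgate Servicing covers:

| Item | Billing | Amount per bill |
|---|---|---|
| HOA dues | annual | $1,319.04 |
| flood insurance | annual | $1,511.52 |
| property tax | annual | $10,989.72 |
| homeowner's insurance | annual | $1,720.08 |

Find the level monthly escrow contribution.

HOA dues: $1,319.04 per year
Flood insurance: $1,511.52 per year
Property tax: $10,989.72 per year
Homeowner's insurance: $1,720.08 per year
Total per year = $1,319.04 + $1,511.52 + $10,989.72 + $1,720.08 = $15,540.36
Base monthly escrow = $15,540.36 / 12 = $1,295.03

$1,295.03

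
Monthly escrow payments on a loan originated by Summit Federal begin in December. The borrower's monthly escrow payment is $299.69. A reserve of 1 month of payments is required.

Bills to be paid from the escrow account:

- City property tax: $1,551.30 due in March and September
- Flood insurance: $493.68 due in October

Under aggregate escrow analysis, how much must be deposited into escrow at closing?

Cushion = 1 × $299.69 = $299.69
Trial balance (start $0, +$299.69 each month, − disbursements):
  Dec: +$299.69 → $299.69
  Jan: +$299.69 → $599.38
  Feb: +$299.69 → $899.07
  Mar: +$299.69 − $1,551.30 → -$352.54
  Apr: +$299.69 → -$52.85
  May: +$299.69 → $246.84
  Jun: +$299.69 → $546.53
  Jul: +$299.69 → $846.22
  Aug: +$299.69 → $1,145.91
  Sep: +$299.69 − $1,551.30 → -$105.70
  Oct: +$299.69 − $493.68 → -$299.69
  Nov: +$299.69 → $0.00
Lowest trial balance = -$352.54 (Mar)
Initial deposit = cushion − low point = $299.69 − (-$352.54) = $652.23

$652.23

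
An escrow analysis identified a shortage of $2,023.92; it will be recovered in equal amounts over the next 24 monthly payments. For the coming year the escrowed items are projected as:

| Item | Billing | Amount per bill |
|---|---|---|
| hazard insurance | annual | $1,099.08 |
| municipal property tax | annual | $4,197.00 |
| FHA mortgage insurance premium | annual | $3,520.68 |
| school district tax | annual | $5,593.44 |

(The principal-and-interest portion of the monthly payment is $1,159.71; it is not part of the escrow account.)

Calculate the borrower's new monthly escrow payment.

Hazard insurance: $1,099.08/yr
Municipal property tax: $4,197.00/yr
FHA mortgage insurance premium: $3,520.68/yr
School district tax: $5,593.44/yr
Combined annual = $14,410.20
Per month = $14,410.20 / 12 = $1,200.85
Monthly shortage recovery: $2,023.92 / 24 = $84.33
Adjusted monthly = $1,200.85 + $84.33 = $1,285.18

$1,285.18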